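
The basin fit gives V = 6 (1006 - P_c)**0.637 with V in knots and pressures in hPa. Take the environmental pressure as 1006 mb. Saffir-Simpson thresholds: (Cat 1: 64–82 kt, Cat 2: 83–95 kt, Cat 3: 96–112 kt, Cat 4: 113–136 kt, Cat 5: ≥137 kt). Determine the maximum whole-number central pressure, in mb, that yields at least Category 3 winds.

928 mb

Category 3 begins at V = 96 kt.
Required ΔP = (96/6)^(1/0.637) = 16.000^1.570 ≈ 77.68 mb.
P_c ≤ 1006 − 77.68 = 928.32, so the highest integer P_c is 928 mb.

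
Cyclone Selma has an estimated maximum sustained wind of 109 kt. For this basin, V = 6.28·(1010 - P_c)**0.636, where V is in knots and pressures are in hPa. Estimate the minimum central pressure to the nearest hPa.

921 hPa

ΔP = (V / 6.28)^(1/0.636) = (109/6.28)^1.572.
109/6.28 = 17.357; 17.357^1.572 ≈ 88.89 hPa.
P_c = 1010 − 88.89 = 921.11 ≈ 921 hPa.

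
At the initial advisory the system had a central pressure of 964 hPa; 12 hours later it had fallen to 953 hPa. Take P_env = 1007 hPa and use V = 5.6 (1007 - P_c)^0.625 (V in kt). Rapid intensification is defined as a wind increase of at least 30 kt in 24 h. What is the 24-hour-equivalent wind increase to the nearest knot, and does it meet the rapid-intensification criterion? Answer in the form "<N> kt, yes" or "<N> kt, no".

18 kt, no

V₁: ΔP = 43, V ≈ 5.6 × 43^0.625 ≈ 58.76 kt.
V₂: ΔP = 54, V ≈ 5.6 × 54^0.625 ≈ 67.75 kt.
ΔV over 12 h = 8.99 kt → 24 h equivalent = 8.99 × 24/12 ≈ 17.98 kt.
18 kt < 30 kt ⇒ not rapid intensification.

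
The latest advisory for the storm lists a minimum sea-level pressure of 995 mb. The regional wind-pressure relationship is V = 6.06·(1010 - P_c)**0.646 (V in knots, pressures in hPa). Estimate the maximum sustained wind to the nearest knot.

ΔP = 1010 − 995 = 15 mb.
15^0.646 ≈ 5.751.
V ≈ 6.06 × 5.751 ≈ 34.9 kt.

35 kt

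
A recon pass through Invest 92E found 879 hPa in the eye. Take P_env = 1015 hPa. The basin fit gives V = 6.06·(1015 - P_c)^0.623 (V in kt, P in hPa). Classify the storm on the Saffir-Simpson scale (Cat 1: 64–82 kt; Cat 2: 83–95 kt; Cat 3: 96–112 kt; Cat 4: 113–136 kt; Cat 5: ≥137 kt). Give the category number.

ΔP = 1015 − 879 = 136 hPa.
V ≈ 6.06 × 136^0.623 = 6.06 × 21.34 ≈ 129 kt.
129 kt falls in the Category 4 band.

4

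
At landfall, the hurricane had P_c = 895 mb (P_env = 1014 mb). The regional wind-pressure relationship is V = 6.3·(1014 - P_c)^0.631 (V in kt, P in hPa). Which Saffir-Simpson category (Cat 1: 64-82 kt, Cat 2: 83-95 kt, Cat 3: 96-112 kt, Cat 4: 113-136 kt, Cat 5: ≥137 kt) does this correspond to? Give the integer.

ΔP = 1014 − 895 = 119 mb.
V ≈ 6.3 × 119^0.631 = 6.3 × 20.40 ≈ 129 kt.
129 kt falls in the Category 4 band.

4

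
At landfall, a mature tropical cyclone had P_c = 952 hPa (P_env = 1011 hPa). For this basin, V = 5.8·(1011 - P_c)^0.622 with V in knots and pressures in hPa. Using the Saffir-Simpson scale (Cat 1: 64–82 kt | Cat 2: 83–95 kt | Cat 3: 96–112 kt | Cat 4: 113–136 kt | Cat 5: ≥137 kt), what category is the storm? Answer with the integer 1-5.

ΔP = 1011 − 952 = 59 hPa.
V ≈ 5.8 × 59^0.622 = 5.8 × 12.63 ≈ 73 kt.
73 kt falls in the Category 1 band.

1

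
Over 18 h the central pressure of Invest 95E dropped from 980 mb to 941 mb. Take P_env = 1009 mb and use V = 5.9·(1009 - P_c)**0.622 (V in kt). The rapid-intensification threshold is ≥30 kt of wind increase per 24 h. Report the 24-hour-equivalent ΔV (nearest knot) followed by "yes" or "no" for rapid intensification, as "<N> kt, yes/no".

V₁: ΔP = 29, V ≈ 5.9 × 29^0.622 ≈ 47.91 kt.
V₂: ΔP = 68, V ≈ 5.9 × 68^0.622 ≈ 81.41 kt.
ΔV over 18 h = 33.50 kt → 24 h equivalent = 33.50 × 24/18 ≈ 44.67 kt.
45 kt ≥ 30 kt ⇒ rapid intensification.

45 kt, yes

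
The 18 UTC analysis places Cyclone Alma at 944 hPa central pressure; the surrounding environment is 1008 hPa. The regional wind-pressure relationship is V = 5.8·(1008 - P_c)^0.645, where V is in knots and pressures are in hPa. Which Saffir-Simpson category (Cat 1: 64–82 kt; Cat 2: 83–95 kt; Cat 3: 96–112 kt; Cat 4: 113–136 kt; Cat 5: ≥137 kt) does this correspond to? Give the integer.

2

ΔP = 1008 − 944 = 64 hPa.
V ≈ 5.8 × 64^0.645 = 5.8 × 14.62 ≈ 85 kt.
85 kt falls in the Category 2 band.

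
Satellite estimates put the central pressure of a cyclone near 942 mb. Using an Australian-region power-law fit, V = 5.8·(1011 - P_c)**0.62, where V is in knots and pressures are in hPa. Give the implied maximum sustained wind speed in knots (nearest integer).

ΔP = 1011 − 942 = 69 mb.
69^0.62 ≈ 13.807.
V ≈ 5.8 × 13.807 ≈ 80.1 kt.

80 kt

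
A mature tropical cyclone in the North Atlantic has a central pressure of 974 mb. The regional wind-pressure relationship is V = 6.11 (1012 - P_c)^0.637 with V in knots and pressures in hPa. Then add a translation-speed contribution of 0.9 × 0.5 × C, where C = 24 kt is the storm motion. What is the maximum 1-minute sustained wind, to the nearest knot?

73 kt

ΔP = 1012 − 974 = 38 mb.
38^0.637 ≈ 10.147.
V ≈ 6.11 × 10.147 ≈ 62.0 kt.
Translation term: 0.9 × 0.5 × 24 = 10.8 kt.
Corrected V ≈ 72.8 kt → 73 kt.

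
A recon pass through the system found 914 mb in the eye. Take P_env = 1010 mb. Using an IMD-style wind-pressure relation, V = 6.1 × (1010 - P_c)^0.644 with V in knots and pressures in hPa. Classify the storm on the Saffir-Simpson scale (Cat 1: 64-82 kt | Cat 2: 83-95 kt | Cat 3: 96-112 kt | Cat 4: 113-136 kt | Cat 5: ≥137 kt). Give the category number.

4

ΔP = 1010 − 914 = 96 mb.
V ≈ 6.1 × 96^0.644 = 6.1 × 18.91 ≈ 115 kt.
115 kt falls in the Category 4 band.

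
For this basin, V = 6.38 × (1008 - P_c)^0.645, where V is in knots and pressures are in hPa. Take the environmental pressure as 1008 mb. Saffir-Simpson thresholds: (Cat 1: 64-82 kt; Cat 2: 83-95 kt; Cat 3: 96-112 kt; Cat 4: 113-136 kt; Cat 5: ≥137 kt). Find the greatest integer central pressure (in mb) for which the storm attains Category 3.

941 mb

Category 3 begins at V = 96 kt.
Required ΔP = (96/6.38)^(1/0.645) = 15.047^1.550 ≈ 66.91 mb.
P_c ≤ 1008 − 66.91 = 941.09, so the highest integer P_c is 941 mb.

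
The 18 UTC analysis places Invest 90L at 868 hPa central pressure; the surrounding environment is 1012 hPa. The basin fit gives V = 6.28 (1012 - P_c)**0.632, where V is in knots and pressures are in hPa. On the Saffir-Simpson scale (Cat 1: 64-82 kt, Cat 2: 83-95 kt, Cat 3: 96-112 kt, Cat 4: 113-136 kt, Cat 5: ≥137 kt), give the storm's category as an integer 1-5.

5

ΔP = 1012 − 868 = 144 hPa.
V ≈ 6.28 × 144^0.632 = 6.28 × 23.13 ≈ 145 kt.
145 kt falls in the Category 5 band.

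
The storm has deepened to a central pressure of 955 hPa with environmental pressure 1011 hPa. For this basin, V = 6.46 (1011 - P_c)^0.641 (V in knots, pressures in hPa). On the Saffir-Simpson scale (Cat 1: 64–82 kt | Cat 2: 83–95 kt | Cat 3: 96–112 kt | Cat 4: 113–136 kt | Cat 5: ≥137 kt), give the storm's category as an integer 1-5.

2

ΔP = 1011 − 955 = 56 hPa.
V ≈ 6.46 × 56^0.641 = 6.46 × 13.20 ≈ 85 kt.
85 kt falls in the Category 2 band.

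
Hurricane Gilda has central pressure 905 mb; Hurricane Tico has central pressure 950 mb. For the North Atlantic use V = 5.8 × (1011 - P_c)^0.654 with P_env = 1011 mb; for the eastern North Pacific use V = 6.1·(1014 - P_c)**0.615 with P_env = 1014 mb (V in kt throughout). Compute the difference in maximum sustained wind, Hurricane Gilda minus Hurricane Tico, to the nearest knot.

Hurricane Gilda: ΔP = 106; V ≈ 5.8 × 106^0.654 ≈ 122.46 kt.
Hurricane Tico: ΔP = 64; V ≈ 6.1 × 64^0.615 ≈ 78.73 kt.
Difference ≈ 122.46 − 78.73 = 43.73 → 44 kt.

44 kt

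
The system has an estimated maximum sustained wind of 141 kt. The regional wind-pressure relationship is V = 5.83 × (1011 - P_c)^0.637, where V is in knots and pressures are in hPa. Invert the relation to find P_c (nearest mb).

862 mb

ΔP = (V / 5.83)^(1/0.637) = (141/5.83)^1.570.
141/5.83 = 24.185; 24.185^1.570 ≈ 148.59 mb.
P_c = 1011 − 148.59 = 862.41 ≈ 862 mb.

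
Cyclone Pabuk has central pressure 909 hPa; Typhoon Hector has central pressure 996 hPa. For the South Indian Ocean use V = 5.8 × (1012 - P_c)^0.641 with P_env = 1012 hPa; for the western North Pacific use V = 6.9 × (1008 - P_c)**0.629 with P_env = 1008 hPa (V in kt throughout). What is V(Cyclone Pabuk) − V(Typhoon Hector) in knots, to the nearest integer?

80 kt

Cyclone Pabuk: ΔP = 103; V ≈ 5.8 × 103^0.641 ≈ 113.15 kt.
Typhoon Hector: ΔP = 12; V ≈ 6.9 × 12^0.629 ≈ 32.93 kt.
Difference ≈ 113.15 − 32.93 = 80.22 → 80 kt.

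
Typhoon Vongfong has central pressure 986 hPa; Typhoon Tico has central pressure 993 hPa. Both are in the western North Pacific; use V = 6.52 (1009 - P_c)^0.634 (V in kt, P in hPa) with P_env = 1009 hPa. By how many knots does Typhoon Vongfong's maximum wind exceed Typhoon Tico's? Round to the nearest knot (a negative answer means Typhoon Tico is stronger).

Typhoon Vongfong: ΔP = 23; V ≈ 6.52 × 23^0.634 ≈ 47.60 kt.
Typhoon Tico: ΔP = 16; V ≈ 6.52 × 16^0.634 ≈ 37.81 kt.
Difference ≈ 47.60 − 37.81 = 9.79 → 10 kt.

10 kt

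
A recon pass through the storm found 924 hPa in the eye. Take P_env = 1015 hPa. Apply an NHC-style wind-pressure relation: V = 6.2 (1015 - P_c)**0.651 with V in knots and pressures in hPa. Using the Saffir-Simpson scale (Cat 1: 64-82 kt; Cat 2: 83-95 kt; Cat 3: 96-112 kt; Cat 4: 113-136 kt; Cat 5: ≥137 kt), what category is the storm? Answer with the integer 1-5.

ΔP = 1015 − 924 = 91 hPa.
V ≈ 6.2 × 91^0.651 = 6.2 × 18.85 ≈ 117 kt.
117 kt falls in the Category 4 band.

4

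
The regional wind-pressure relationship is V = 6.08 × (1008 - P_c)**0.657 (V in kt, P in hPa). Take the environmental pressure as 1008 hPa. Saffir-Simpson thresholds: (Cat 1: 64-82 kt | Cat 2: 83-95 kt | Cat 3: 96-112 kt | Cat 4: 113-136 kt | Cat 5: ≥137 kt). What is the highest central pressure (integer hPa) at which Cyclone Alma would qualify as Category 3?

941 hPa

Category 3 begins at V = 96 kt.
Required ΔP = (96/6.08)^(1/0.657) = 15.789^1.522 ≈ 66.68 hPa.
P_c ≤ 1008 − 66.68 = 941.32, so the highest integer P_c is 941 hPa.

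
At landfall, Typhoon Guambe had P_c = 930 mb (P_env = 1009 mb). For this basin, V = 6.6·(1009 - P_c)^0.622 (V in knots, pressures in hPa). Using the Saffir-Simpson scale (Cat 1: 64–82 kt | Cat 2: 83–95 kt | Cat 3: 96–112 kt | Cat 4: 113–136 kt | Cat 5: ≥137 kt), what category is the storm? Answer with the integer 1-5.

ΔP = 1009 − 930 = 79 mb.
V ≈ 6.6 × 79^0.622 = 6.6 × 15.15 ≈ 100 kt.
100 kt falls in the Category 3 band.

3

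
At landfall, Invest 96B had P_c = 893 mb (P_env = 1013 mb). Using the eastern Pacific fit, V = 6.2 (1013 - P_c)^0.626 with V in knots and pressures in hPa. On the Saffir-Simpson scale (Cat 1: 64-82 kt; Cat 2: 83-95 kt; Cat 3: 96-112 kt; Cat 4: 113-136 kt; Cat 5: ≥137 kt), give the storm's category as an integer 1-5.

4

ΔP = 1013 − 893 = 120 mb.
V ≈ 6.2 × 120^0.626 = 6.2 × 20.02 ≈ 124 kt.
124 kt falls in the Category 4 band.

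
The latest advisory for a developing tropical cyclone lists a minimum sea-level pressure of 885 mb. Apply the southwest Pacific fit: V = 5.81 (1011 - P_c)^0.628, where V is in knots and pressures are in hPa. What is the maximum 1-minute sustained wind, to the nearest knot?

121 kt

ΔP = 1011 − 885 = 126 mb.
126^0.628 ≈ 20.846.
V ≈ 5.81 × 20.846 ≈ 121.1 kt.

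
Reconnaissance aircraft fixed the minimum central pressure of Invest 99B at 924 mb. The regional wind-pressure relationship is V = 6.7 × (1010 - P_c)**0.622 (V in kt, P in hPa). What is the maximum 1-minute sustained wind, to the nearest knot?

107 kt

ΔP = 1010 − 924 = 86 mb.
86^0.622 ≈ 15.968.
V ≈ 6.7 × 15.968 ≈ 107.0 kt.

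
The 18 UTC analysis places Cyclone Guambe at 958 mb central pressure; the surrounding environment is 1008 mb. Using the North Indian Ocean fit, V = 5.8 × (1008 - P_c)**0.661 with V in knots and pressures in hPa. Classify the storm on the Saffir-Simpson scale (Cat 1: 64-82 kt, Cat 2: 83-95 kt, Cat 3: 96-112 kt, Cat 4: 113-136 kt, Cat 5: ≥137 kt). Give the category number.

ΔP = 1008 − 958 = 50 mb.
V ≈ 5.8 × 50^0.661 = 5.8 × 13.27 ≈ 77 kt.
77 kt falls in the Category 1 band.

1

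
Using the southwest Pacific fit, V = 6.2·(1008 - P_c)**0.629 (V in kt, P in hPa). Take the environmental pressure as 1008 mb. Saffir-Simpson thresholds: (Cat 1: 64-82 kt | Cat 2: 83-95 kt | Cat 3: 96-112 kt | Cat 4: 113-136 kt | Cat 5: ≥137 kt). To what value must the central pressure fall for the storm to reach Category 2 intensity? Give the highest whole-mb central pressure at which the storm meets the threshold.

946 mb

Category 2 begins at V = 83 kt.
Required ΔP = (83/6.2)^(1/0.629) = 13.387^1.590 ≈ 61.83 mb.
P_c ≤ 1008 − 61.83 = 946.17, so the highest integer P_c is 946 mb.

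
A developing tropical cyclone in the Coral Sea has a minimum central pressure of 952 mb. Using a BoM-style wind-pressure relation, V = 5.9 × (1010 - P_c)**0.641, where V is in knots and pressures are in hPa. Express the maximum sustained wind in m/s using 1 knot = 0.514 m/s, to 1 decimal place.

ΔP = 1010 − 952 = 58 mb.
V ≈ 5.9 × 58^0.641 = 5.9 × 13.501 ≈ 79.654 kt.
79.654 × 0.514 ≈ 40.94 m/s → 40.9 m/s.

40.9 m/s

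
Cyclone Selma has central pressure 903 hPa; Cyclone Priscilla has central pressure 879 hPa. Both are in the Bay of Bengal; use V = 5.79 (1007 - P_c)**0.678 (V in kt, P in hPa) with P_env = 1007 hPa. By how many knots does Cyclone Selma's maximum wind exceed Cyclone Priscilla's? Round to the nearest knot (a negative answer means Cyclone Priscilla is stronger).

-20 kt

Cyclone Selma: ΔP = 104; V ≈ 5.79 × 104^0.678 ≈ 134.97 kt.
Cyclone Priscilla: ΔP = 128; V ≈ 5.79 × 128^0.678 ≈ 155.37 kt.
Difference ≈ 134.97 − 155.37 = -20.40 → -20 kt.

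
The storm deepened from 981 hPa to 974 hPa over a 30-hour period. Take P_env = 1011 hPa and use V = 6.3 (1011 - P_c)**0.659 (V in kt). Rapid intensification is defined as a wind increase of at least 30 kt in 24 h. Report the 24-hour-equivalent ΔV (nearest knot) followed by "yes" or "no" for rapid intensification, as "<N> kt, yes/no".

V₁: ΔP = 30, V ≈ 6.3 × 30^0.659 ≈ 59.26 kt.
V₂: ΔP = 37, V ≈ 6.3 × 37^0.659 ≈ 68.04 kt.
ΔV over 30 h = 8.78 kt → 24 h equivalent = 8.78 × 24/30 ≈ 7.02 kt.
7 kt < 30 kt ⇒ not rapid intensification.

7 kt, no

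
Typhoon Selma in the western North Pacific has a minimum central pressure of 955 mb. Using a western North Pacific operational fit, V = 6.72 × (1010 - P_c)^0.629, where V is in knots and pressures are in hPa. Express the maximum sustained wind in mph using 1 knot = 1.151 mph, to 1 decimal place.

96.2 mph

ΔP = 1010 − 955 = 55 mb.
V ≈ 6.72 × 55^0.629 = 6.72 × 12.436 ≈ 83.571 kt.
83.571 × 1.151 ≈ 96.19 mph → 96.2 mph.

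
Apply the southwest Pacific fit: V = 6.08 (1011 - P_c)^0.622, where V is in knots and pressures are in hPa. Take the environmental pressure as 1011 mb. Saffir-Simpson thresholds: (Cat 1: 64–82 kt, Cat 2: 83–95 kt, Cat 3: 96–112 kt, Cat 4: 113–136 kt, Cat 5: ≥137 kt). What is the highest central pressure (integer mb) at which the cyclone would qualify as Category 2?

Category 2 begins at V = 83 kt.
Required ΔP = (83/6.08)^(1/0.622) = 13.651^1.608 ≈ 66.84 mb.
P_c ≤ 1011 − 66.84 = 944.16, so the highest integer P_c is 944 mb.

944 mb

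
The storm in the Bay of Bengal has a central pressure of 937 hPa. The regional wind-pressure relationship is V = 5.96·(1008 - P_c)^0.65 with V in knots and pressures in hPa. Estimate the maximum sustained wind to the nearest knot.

95 kt

ΔP = 1008 − 937 = 71 hPa.
71^0.65 ≈ 15.970.
V ≈ 5.96 × 15.970 ≈ 95.2 kt.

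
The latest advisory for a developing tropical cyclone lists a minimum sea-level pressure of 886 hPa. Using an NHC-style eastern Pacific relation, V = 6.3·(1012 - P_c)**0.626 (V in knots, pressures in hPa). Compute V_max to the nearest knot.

130 kt

ΔP = 1012 − 886 = 126 hPa.
126^0.626 ≈ 20.646.
V ≈ 6.3 × 20.646 ≈ 130.1 kt.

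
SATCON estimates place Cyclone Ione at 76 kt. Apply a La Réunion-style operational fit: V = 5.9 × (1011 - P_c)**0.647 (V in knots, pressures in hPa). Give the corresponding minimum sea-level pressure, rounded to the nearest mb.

959 mb

ΔP = (V / 5.9)^(1/0.647) = (76/5.9)^1.546.
76/5.9 = 12.881; 12.881^1.546 ≈ 51.95 mb.
P_c = 1011 − 51.95 = 959.05 ≈ 959 mb.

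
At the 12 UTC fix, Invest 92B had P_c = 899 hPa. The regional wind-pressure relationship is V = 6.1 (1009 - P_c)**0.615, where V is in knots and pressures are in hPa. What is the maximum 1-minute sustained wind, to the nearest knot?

110 kt

ΔP = 1009 − 899 = 110 hPa.
110^0.615 ≈ 18.008.
V ≈ 6.1 × 18.008 ≈ 109.8 kt.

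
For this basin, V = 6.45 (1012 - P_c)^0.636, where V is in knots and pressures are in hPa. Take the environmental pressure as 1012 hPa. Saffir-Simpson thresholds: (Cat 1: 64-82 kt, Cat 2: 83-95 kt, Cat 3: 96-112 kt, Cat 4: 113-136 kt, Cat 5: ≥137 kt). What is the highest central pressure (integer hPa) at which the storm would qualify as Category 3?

Category 3 begins at V = 96 kt.
Required ΔP = (96/6.45)^(1/0.636) = 14.884^1.572 ≈ 69.80 hPa.
P_c ≤ 1012 − 69.80 = 942.20, so the highest integer P_c is 942 hPa.

942 hPa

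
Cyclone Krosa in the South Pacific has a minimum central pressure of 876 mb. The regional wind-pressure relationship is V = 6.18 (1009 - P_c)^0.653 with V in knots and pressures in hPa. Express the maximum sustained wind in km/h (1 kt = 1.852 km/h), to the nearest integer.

279 km/h

ΔP = 1009 − 876 = 133 mb.
V ≈ 6.18 × 133^0.653 = 6.18 × 24.371 ≈ 150.613 kt.
150.613 × 1.852 ≈ 278.94 km/h → 279 km/h.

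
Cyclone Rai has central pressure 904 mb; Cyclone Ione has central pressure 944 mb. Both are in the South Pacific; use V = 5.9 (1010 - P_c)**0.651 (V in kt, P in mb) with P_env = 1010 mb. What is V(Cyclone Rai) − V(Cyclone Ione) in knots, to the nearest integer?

Cyclone Rai: ΔP = 106; V ≈ 5.9 × 106^0.651 ≈ 122.84 kt.
Cyclone Ione: ΔP = 66; V ≈ 5.9 × 66^0.651 ≈ 90.24 kt.
Difference ≈ 122.84 − 90.24 = 32.60 → 33 kt.

33 kt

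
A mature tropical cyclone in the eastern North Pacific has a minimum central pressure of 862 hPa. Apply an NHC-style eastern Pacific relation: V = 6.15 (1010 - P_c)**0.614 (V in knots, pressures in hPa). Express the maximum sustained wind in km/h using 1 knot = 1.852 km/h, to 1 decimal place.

244.9 km/h

ΔP = 1010 − 862 = 148 hPa.
V ≈ 6.15 × 148^0.614 = 6.15 × 21.505 ≈ 132.256 kt.
132.256 × 1.852 ≈ 244.94 km/h → 244.9 km/h.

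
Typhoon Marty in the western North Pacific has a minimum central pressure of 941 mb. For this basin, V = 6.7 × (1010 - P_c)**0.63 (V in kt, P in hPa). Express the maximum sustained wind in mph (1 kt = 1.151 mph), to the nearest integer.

111 mph

ΔP = 1010 − 941 = 69 mb.
V ≈ 6.7 × 69^0.63 = 6.7 × 14.404 ≈ 96.505 kt.
96.505 × 1.151 ≈ 111.08 mph → 111 mph.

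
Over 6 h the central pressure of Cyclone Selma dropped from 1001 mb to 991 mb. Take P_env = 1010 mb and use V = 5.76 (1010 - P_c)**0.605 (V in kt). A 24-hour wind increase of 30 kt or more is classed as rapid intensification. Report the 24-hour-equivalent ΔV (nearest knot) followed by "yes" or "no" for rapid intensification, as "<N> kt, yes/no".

50 kt, yes

V₁: ΔP = 9, V ≈ 5.76 × 9^0.605 ≈ 21.76 kt.
V₂: ΔP = 19, V ≈ 5.76 × 19^0.605 ≈ 34.20 kt.
ΔV over 6 h = 12.44 kt → 24 h equivalent = 12.44 × 24/6 ≈ 49.76 kt.
50 kt ≥ 30 kt ⇒ rapid intensification.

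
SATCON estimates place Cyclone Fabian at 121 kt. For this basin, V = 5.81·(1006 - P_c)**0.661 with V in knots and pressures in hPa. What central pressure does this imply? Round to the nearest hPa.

ΔP = (V / 5.81)^(1/0.661) = (121/5.81)^1.513.
121/5.81 = 20.826; 20.826^1.513 ≈ 98.83 hPa.
P_c = 1006 − 98.83 = 907.17 ≈ 907 hPa.

907 hPa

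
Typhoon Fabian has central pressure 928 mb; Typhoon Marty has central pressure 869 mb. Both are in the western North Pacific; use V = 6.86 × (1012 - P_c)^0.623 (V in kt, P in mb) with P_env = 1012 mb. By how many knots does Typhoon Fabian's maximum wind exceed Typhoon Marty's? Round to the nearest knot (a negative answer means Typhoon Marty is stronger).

Typhoon Fabian: ΔP = 84; V ≈ 6.86 × 84^0.623 ≈ 108.43 kt.
Typhoon Marty: ΔP = 143; V ≈ 6.86 × 143^0.623 ≈ 151.04 kt.
Difference ≈ 108.43 − 151.04 = -42.61 → -43 kt.

-43 kt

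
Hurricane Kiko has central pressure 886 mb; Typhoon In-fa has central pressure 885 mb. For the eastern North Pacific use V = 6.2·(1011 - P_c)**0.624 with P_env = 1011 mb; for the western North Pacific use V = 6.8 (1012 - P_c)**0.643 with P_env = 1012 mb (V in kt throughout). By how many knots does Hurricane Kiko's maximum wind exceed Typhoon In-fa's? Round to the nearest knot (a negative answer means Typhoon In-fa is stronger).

Hurricane Kiko: ΔP = 125; V ≈ 6.2 × 125^0.624 ≈ 126.14 kt.
Typhoon In-fa: ΔP = 127; V ≈ 6.8 × 127^0.643 ≈ 153.20 kt.
Difference ≈ 126.14 − 153.20 = -27.06 → -27 kt.

-27 kt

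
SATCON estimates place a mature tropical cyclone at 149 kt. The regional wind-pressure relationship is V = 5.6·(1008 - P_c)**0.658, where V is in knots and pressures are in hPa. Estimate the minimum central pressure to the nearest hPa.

ΔP = (V / 5.6)^(1/0.658) = (149/5.6)^1.520.
149/5.6 = 26.607; 26.607^1.520 ≈ 146.44 hPa.
P_c = 1008 − 146.44 = 861.56 ≈ 862 hPa.

862 hPa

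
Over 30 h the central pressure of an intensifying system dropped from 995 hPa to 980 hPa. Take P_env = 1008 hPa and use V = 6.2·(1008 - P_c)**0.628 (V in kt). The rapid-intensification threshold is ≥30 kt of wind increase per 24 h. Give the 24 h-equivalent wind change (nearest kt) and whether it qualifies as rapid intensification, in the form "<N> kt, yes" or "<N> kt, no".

V₁: ΔP = 13, V ≈ 6.2 × 13^0.628 ≈ 31.04 kt.
V₂: ΔP = 28, V ≈ 6.2 × 28^0.628 ≈ 50.26 kt.
ΔV over 30 h = 19.22 kt → 24 h equivalent = 19.22 × 24/30 ≈ 15.38 kt.
15 kt < 30 kt ⇒ not rapid intensification.

15 kt, no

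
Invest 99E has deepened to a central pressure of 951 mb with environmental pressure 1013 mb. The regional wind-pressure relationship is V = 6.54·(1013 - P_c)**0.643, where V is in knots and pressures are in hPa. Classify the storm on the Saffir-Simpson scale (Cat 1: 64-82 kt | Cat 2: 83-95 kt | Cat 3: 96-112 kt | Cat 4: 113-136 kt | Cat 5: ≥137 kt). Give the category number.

2

ΔP = 1013 − 951 = 62 mb.
V ≈ 6.54 × 62^0.643 = 6.54 × 14.21 ≈ 93 kt.
93 kt falls in the Category 2 band.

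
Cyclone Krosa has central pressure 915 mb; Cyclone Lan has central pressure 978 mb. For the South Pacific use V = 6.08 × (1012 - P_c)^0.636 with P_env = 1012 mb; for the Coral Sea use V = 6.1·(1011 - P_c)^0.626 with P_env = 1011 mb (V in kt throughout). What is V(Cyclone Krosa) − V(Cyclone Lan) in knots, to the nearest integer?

57 kt

Cyclone Krosa: ΔP = 97; V ≈ 6.08 × 97^0.636 ≈ 111.56 kt.
Cyclone Lan: ΔP = 33; V ≈ 6.1 × 33^0.626 ≈ 54.44 kt.
Difference ≈ 111.56 − 54.44 = 57.12 → 57 kt.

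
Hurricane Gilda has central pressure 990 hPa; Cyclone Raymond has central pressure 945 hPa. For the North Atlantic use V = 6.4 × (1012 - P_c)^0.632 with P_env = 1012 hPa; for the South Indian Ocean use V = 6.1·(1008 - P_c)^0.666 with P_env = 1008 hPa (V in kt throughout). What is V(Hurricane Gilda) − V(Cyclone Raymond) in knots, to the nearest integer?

-51 kt

Hurricane Gilda: ΔP = 22; V ≈ 6.4 × 22^0.632 ≈ 45.14 kt.
Cyclone Raymond: ΔP = 63; V ≈ 6.1 × 63^0.666 ≈ 96.31 kt.
Difference ≈ 45.14 − 96.31 = -51.17 → -51 kt.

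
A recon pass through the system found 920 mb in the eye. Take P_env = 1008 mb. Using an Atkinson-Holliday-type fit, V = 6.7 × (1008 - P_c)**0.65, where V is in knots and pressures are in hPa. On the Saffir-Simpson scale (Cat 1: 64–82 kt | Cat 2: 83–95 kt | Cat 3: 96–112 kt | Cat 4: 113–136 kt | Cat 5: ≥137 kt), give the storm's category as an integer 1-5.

ΔP = 1008 − 920 = 88 mb.
V ≈ 6.7 × 88^0.65 = 6.7 × 18.36 ≈ 123 kt.
123 kt falls in the Category 4 band.

4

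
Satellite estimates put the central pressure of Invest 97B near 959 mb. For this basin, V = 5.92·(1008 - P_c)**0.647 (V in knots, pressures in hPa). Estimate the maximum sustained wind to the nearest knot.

ΔP = 1008 − 959 = 49 mb.
49^0.647 ≈ 12.404.
V ≈ 5.92 × 12.404 ≈ 73.4 kt.

73 kt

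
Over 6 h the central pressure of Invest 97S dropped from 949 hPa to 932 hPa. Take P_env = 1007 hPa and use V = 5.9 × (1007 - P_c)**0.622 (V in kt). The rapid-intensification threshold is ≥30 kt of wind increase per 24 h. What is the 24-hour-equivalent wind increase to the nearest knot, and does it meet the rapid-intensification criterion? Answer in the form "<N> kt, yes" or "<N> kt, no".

V₁: ΔP = 58, V ≈ 5.9 × 58^0.622 ≈ 73.74 kt.
V₂: ΔP = 75, V ≈ 5.9 × 75^0.622 ≈ 86.52 kt.
ΔV over 6 h = 12.78 kt → 24 h equivalent = 12.78 × 24/6 ≈ 51.12 kt.
51 kt ≥ 30 kt ⇒ rapid intensification.

51 kt, yes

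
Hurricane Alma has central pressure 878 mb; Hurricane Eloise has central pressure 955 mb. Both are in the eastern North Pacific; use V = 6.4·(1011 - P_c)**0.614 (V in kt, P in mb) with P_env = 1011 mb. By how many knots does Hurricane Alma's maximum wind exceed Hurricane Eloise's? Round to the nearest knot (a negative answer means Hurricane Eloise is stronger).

53 kt

Hurricane Alma: ΔP = 133; V ≈ 6.4 × 133^0.614 ≈ 128.89 kt.
Hurricane Eloise: ΔP = 56; V ≈ 6.4 × 56^0.614 ≈ 75.78 kt.
Difference ≈ 128.89 − 75.78 = 53.11 → 53 kt.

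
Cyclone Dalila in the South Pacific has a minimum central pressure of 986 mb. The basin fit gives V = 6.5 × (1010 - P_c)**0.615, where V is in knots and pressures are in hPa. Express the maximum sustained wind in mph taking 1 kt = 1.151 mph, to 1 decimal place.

ΔP = 1010 − 986 = 24 mb.
V ≈ 6.5 × 24^0.615 = 6.5 × 7.060 ≈ 45.893 kt.
45.893 × 1.151 ≈ 52.82 mph → 52.8 mph.

52.8 mph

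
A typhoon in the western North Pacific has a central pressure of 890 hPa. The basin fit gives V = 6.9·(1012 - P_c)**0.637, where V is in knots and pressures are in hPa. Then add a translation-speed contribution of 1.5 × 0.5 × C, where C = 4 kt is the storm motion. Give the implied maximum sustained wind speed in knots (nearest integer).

ΔP = 1012 − 890 = 122 hPa.
122^0.637 ≈ 21.331.
V ≈ 6.9 × 21.331 ≈ 147.2 kt.
Translation term: 1.5 × 0.5 × 4 = 3 kt.
Corrected V ≈ 150.2 kt → 150 kt.

150 kt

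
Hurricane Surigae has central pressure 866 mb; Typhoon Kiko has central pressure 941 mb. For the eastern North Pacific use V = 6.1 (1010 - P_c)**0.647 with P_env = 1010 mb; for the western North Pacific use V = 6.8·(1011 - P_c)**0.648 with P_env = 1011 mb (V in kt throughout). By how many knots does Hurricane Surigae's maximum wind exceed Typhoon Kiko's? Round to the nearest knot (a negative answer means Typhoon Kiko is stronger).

Hurricane Surigae: ΔP = 144; V ≈ 6.1 × 144^0.647 ≈ 151.98 kt.
Typhoon Kiko: ΔP = 70; V ≈ 6.8 × 70^0.648 ≈ 106.69 kt.
Difference ≈ 151.98 − 106.69 = 45.29 → 45 kt.

45 kt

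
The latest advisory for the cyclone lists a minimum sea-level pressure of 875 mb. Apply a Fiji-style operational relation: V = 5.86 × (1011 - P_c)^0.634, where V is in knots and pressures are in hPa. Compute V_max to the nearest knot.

ΔP = 1011 − 875 = 136 mb.
136^0.634 ≈ 22.525.
V ≈ 5.86 × 22.525 ≈ 132.0 kt.

132 kt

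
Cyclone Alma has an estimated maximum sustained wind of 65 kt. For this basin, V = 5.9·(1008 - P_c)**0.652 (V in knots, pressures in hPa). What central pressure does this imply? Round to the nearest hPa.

968 hPa

ΔP = (V / 5.9)^(1/0.652) = (65/5.9)^1.534.
65/5.9 = 11.017; 11.017^1.534 ≈ 39.65 hPa.
P_c = 1008 − 39.65 = 968.35 ≈ 968 hPa.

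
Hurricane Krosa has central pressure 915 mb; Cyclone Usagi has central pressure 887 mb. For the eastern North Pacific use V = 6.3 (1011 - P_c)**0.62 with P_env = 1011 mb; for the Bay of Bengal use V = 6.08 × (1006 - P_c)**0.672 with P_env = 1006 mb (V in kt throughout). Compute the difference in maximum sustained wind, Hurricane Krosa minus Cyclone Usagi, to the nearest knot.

-44 kt

Hurricane Krosa: ΔP = 96; V ≈ 6.3 × 96^0.62 ≈ 106.75 kt.
Cyclone Usagi: ΔP = 119; V ≈ 6.08 × 119^0.672 ≈ 150.89 kt.
Difference ≈ 106.75 − 150.89 = -44.14 → -44 kt.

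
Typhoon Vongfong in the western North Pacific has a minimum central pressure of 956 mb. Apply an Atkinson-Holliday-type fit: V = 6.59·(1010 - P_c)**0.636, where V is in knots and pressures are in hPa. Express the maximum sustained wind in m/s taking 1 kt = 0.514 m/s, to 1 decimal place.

ΔP = 1010 − 956 = 54 mb.
V ≈ 6.59 × 54^0.636 = 6.59 × 12.642 ≈ 83.308 kt.
83.308 × 0.514 ≈ 42.82 m/s → 42.8 m/s.

42.8 m/s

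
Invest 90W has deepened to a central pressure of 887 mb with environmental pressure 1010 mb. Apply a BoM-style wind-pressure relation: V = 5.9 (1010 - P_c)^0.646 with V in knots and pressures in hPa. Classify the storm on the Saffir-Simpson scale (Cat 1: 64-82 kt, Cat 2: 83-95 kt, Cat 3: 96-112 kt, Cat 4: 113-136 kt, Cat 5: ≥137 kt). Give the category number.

4

ΔP = 1010 − 887 = 123 mb.
V ≈ 5.9 × 123^0.646 = 5.9 × 22.39 ≈ 132 kt.
132 kt falls in the Category 4 band.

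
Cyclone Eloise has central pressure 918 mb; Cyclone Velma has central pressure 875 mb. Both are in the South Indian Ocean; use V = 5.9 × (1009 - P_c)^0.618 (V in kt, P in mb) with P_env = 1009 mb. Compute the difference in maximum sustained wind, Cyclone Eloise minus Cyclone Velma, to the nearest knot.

-26 kt

Cyclone Eloise: ΔP = 91; V ≈ 5.9 × 91^0.618 ≈ 95.84 kt.
Cyclone Velma: ΔP = 134; V ≈ 5.9 × 134^0.618 ≈ 121.73 kt.
Difference ≈ 95.84 − 121.73 = -25.89 → -26 kt.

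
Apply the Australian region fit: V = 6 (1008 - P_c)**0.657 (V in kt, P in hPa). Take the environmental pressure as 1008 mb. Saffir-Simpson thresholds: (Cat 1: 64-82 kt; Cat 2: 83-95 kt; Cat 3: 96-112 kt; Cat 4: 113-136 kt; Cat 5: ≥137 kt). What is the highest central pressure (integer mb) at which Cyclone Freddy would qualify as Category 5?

Category 5 begins at V = 137 kt.
Required ΔP = (137/6)^(1/0.657) = 22.833^1.522 ≈ 116.91 mb.
P_c ≤ 1008 − 116.91 = 891.09, so the highest integer P_c is 891 mb.

891 mb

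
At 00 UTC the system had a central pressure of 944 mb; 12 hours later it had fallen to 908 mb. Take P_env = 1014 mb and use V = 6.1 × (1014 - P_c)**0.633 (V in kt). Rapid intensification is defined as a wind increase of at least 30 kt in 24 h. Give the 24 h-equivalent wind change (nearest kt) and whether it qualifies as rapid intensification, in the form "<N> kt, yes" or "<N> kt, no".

V₁: ΔP = 70, V ≈ 6.1 × 70^0.633 ≈ 89.80 kt.
V₂: ΔP = 106, V ≈ 6.1 × 106^0.633 ≈ 116.77 kt.
ΔV over 12 h = 26.97 kt → 24 h equivalent = 26.97 × 24/12 ≈ 53.94 kt.
54 kt ≥ 30 kt ⇒ rapid intensification.

54 kt, yes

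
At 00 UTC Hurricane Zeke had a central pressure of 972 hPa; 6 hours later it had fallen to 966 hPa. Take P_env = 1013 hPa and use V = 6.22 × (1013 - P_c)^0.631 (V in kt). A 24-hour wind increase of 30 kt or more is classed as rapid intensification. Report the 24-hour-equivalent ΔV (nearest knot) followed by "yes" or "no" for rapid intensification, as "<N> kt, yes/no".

V₁: ΔP = 41, V ≈ 6.22 × 41^0.631 ≈ 64.78 kt.
V₂: ΔP = 47, V ≈ 6.22 × 47^0.631 ≈ 70.61 kt.
ΔV over 6 h = 5.83 kt → 24 h equivalent = 5.83 × 24/6 ≈ 23.32 kt.
23 kt < 30 kt ⇒ not rapid intensification.

23 kt, no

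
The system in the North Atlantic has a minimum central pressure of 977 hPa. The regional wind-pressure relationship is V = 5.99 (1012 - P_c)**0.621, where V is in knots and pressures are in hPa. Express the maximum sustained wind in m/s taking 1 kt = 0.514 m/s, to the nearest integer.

28 m/s

ΔP = 1012 − 977 = 35 hPa.
V ≈ 5.99 × 35^0.621 = 5.99 × 9.096 ≈ 54.487 kt.
54.487 × 0.514 ≈ 28.01 m/s → 28 m/s.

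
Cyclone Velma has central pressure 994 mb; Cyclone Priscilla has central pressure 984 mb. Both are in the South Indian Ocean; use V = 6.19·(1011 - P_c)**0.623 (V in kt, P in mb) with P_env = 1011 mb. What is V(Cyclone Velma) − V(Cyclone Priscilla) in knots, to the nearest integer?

Cyclone Velma: ΔP = 17; V ≈ 6.19 × 17^0.623 ≈ 36.16 kt.
Cyclone Priscilla: ΔP = 27; V ≈ 6.19 × 27^0.623 ≈ 48.24 kt.
Difference ≈ 36.16 − 48.24 = -12.08 → -12 kt.

-12 kt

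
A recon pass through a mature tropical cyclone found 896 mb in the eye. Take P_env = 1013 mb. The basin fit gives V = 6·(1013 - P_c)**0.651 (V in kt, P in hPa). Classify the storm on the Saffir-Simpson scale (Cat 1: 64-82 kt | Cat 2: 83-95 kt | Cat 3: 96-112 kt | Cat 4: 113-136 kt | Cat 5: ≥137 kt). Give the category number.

ΔP = 1013 − 896 = 117 mb.
V ≈ 6 × 117^0.651 = 6 × 22.20 ≈ 133 kt.
133 kt falls in the Category 4 band.

4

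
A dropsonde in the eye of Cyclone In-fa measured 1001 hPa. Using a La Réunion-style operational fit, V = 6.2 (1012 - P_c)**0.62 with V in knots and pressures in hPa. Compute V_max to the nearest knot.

ΔP = 1012 − 1001 = 11 hPa.
11^0.62 ≈ 4.422.
V ≈ 6.2 × 4.422 ≈ 27.4 kt.

27 kt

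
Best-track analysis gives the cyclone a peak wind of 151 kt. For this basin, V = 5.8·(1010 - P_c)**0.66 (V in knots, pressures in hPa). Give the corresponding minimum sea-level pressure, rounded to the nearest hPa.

870 hPa

ΔP = (V / 5.8)^(1/0.66) = (151/5.8)^1.515.
151/5.8 = 26.034; 26.034^1.515 ≈ 139.56 hPa.
P_c = 1010 − 139.56 = 870.44 ≈ 870 hPa.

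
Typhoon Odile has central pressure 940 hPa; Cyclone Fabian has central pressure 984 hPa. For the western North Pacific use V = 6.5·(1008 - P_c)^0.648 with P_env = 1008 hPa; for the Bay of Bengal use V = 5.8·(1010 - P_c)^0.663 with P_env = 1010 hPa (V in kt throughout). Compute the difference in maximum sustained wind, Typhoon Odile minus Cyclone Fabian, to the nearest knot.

Typhoon Odile: ΔP = 68; V ≈ 6.5 × 68^0.648 ≈ 100.09 kt.
Cyclone Fabian: ΔP = 26; V ≈ 5.8 × 26^0.663 ≈ 50.30 kt.
Difference ≈ 100.09 − 50.30 = 49.79 → 50 kt.

50 kt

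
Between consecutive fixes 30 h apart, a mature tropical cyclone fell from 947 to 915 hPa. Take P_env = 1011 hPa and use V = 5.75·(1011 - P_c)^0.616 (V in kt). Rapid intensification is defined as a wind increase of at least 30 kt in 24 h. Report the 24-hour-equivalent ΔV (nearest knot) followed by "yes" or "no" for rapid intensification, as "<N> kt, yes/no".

V₁: ΔP = 64, V ≈ 5.75 × 64^0.616 ≈ 74.52 kt.
V₂: ΔP = 96, V ≈ 5.75 × 96^0.616 ≈ 95.66 kt.
ΔV over 30 h = 21.14 kt → 24 h equivalent = 21.14 × 24/30 ≈ 16.91 kt.
17 kt < 30 kt ⇒ not rapid intensification.

17 kt, no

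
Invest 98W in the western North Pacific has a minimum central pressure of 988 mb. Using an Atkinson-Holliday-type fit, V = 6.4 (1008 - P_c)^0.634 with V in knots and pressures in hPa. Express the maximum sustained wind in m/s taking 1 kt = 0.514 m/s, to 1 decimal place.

ΔP = 1008 − 988 = 20 mb.
V ≈ 6.4 × 20^0.634 = 6.4 × 6.681 ≈ 42.760 kt.
42.760 × 0.514 ≈ 21.98 m/s → 22.0 m/s.

22.0 m/s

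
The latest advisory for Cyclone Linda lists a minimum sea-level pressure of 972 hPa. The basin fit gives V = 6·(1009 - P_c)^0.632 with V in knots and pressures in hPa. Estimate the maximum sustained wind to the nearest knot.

59 kt

ΔP = 1009 − 972 = 37 hPa.
37^0.632 ≈ 9.797.
V ≈ 6 × 9.797 ≈ 58.8 kt.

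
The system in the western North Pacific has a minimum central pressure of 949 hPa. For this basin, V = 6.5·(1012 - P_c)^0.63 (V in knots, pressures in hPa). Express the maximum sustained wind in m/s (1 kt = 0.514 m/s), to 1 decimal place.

ΔP = 1012 − 949 = 63 hPa.
V ≈ 6.5 × 63^0.63 = 6.5 × 13.601 ≈ 88.409 kt.
88.409 × 0.514 ≈ 45.44 m/s → 45.4 m/s.

45.4 m/s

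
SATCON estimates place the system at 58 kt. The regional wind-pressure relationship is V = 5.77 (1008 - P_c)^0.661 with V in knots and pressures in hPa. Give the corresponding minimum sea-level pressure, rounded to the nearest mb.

975 mb

ΔP = (V / 5.77)^(1/0.661) = (58/5.77)^1.513.
58/5.77 = 10.052; 10.052^1.513 ≈ 32.83 mb.
P_c = 1008 − 32.83 = 975.17 ≈ 975 mb.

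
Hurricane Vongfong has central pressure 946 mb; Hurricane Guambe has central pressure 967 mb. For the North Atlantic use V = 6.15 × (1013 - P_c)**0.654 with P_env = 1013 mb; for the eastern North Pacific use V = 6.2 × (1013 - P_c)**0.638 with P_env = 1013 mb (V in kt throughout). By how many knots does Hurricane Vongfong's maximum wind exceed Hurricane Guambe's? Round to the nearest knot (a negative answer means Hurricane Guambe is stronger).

25 kt

Hurricane Vongfong: ΔP = 67; V ≈ 6.15 × 67^0.654 ≈ 96.19 kt.
Hurricane Guambe: ΔP = 46; V ≈ 6.2 × 46^0.638 ≈ 71.32 kt.
Difference ≈ 96.19 − 71.32 = 24.87 → 25 kt.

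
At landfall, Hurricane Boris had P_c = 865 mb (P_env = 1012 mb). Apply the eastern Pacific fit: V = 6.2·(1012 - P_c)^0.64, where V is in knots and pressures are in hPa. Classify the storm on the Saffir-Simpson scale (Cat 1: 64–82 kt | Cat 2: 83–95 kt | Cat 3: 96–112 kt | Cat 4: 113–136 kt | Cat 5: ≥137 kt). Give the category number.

5

ΔP = 1012 − 865 = 147 mb.
V ≈ 6.2 × 147^0.64 = 6.2 × 24.38 ≈ 151 kt.
151 kt falls in the Category 5 band.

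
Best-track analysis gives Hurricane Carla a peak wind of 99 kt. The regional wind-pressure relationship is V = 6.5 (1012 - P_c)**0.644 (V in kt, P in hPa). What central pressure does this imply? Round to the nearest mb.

ΔP = (V / 6.5)^(1/0.644) = (99/6.5)^1.553.
99/6.5 = 15.231; 15.231^1.553 ≈ 68.63 mb.
P_c = 1012 − 68.63 = 943.37 ≈ 943 mb.

943 mb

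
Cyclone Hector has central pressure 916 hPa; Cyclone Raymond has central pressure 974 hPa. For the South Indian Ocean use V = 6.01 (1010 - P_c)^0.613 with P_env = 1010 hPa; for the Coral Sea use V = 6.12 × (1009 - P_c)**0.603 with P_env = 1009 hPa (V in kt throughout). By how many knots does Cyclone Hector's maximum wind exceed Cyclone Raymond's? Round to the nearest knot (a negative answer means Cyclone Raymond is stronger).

45 kt

Cyclone Hector: ΔP = 94; V ≈ 6.01 × 94^0.613 ≈ 97.36 kt.
Cyclone Raymond: ΔP = 35; V ≈ 6.12 × 35^0.603 ≈ 52.22 kt.
Difference ≈ 97.36 − 52.22 = 45.14 → 45 kt.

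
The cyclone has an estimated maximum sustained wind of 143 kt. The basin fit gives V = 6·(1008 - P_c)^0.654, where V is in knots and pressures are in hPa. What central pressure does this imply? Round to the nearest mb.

ΔP = (V / 6)^(1/0.654) = (143/6)^1.529.
143/6 = 23.833; 23.833^1.529 ≈ 127.58 mb.
P_c = 1008 − 127.58 = 880.42 ≈ 880 mb.

880 mb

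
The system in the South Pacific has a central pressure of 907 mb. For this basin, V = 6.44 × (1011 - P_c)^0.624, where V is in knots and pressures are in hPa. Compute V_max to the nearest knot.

117 kt

ΔP = 1011 − 907 = 104 mb.
104^0.624 ≈ 18.140.
V ≈ 6.44 × 18.140 ≈ 116.8 kt.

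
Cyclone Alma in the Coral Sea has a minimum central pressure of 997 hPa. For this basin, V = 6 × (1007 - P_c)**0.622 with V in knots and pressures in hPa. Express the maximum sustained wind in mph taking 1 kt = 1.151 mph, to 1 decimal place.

ΔP = 1007 − 997 = 10 hPa.
V ≈ 6 × 10^0.622 = 6 × 4.188 ≈ 25.128 kt.
25.128 × 1.151 ≈ 28.92 mph → 28.9 mph.

28.9 mph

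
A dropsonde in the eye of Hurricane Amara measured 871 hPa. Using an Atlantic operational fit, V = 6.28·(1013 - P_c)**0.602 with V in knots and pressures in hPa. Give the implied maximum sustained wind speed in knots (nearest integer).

124 kt

ΔP = 1013 − 871 = 142 hPa.
142^0.602 ≈ 19.755.
V ≈ 6.28 × 19.755 ≈ 124.1 kt.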